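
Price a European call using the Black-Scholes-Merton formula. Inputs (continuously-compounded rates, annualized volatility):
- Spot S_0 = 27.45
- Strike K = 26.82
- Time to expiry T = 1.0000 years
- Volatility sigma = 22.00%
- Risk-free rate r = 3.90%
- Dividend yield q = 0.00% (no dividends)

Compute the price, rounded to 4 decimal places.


Answer: Price = 3.2520

Derivation:
d1 = (ln(S/K) + (r - q + 0.5*sigma^2) * T) / (sigma * sqrt(T)) = 0.39281041
d2 = d1 - sigma * sqrt(T) = 0.17281041
exp(-rT) = 0.96175071; exp(-qT) = 1.00000000
C = S_0 * exp(-qT) * N(d1) - K * exp(-rT) * N(d2)
N(d1) = 0.65277024; N(d2) = 0.56859977
C = 27.4500 * 1.00000000 * 0.65277024 - 26.8200 * 0.96175071 * 0.56859977 = 3.2520


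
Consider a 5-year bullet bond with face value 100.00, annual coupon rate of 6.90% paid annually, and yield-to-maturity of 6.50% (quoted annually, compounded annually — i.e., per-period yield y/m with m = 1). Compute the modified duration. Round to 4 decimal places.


Coupon per period c = face * coupon_rate / m = 6.900000
Periods per year m = 1; per-period yield y/m = 0.065000
Number of cashflows N = 5
Cashflows (t years, CF_t, discount factor 1/(1+y/m)^(m*t), PV):
  t = 1.0000: CF_t = 6.900000, DF = 0.938967, PV = 6.478873
  t = 2.0000: CF_t = 6.900000, DF = 0.881659, PV = 6.083449
  t = 3.0000: CF_t = 6.900000, DF = 0.827849, PV = 5.712159
  t = 4.0000: CF_t = 6.900000, DF = 0.777323, PV = 5.363529
  t = 5.0000: CF_t = 106.900000, DF = 0.729881, PV = 78.024261
Price P = sum_t PV_t = 101.662272
First compute Macaulay numerator sum_t t * PV_t:
  t * PV_t at t = 1.0000: 6.478873
  t * PV_t at t = 2.0000: 12.166898
  t * PV_t at t = 3.0000: 17.136476
  t * PV_t at t = 4.0000: 21.454117
  t * PV_t at t = 5.0000: 390.121307
Macaulay duration D = 447.357672 / 101.662272 = 4.400430
Modified duration = D / (1 + y/m) = 4.400430 / (1 + 0.065000) = 4.131859

Answer: Modified duration = 4.1319


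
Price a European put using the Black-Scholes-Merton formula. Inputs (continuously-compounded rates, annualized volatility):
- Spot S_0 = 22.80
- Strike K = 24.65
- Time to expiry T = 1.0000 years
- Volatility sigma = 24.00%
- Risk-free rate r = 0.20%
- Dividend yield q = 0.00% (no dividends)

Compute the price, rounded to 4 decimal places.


Answer: Price = 3.2762

Derivation:
d1 = (ln(S/K) + (r - q + 0.5*sigma^2) * T) / (sigma * sqrt(T)) = -0.19673485
d2 = d1 - sigma * sqrt(T) = -0.43673485
exp(-rT) = 0.99800200; exp(-qT) = 1.00000000
P = K * exp(-rT) * N(-d2) - S_0 * exp(-qT) * N(-d1)
N(-d1) = 0.57798248; N(-d2) = 0.66884817
P = 24.6500 * 0.99800200 * 0.66884817 - 22.8000 * 1.00000000 * 0.57798248 = 3.2762


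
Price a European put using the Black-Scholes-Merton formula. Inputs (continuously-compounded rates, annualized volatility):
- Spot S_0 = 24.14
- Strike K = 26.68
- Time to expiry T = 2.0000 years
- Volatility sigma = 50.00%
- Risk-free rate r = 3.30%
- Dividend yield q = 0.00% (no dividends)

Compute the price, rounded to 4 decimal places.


Answer: Price = 7.2115

Derivation:
d1 = (ln(S/K) + (r - q + 0.5*sigma^2) * T) / (sigma * sqrt(T)) = 0.30540790
d2 = d1 - sigma * sqrt(T) = -0.40169888
exp(-rT) = 0.93613086; exp(-qT) = 1.00000000
P = K * exp(-rT) * N(-d2) - S_0 * exp(-qT) * N(-d1)
N(-d1) = 0.38002775; N(-d2) = 0.65604718
P = 26.6800 * 0.93613086 * 0.65604718 - 24.1400 * 1.00000000 * 0.38002775 = 7.2115


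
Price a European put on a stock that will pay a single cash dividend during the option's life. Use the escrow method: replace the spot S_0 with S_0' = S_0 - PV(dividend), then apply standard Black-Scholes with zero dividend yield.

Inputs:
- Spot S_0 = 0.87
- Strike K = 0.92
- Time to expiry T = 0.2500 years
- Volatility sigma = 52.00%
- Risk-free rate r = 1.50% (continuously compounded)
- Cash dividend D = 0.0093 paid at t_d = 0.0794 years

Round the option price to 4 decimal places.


Answer: Price = 0.1225

Derivation:
PV(D) = D * exp(-r * t_d) = 0.0093 * 0.99880971 = 0.00928893
S_0' = S_0 - PV(D) = 0.8700 - 0.00928893 = 0.86071107
d1 = (ln(S_0'/K) + (r + sigma^2/2)*T) / (sigma*sqrt(T)) = -0.11178768
d2 = d1 - sigma*sqrt(T) = -0.37178768
exp(-rT) = 0.99625702
N(-d1) = 0.54450412; N(-d2) = 0.64497453
P = K * exp(-rT) * N(-d2) - S_0' * N(-d1) = 0.9200 * 0.99625702 * 0.64497453 - 0.86071107 * 0.54450412 = 0.1225


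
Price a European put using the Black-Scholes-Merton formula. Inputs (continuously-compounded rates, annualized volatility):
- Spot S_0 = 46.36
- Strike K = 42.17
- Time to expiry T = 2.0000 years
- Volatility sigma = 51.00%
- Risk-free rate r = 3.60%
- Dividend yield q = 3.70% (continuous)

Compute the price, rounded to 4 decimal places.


Answer: Price = 9.7729

Derivation:
d1 = (ln(S/K) + (r - q + 0.5*sigma^2) * T) / (sigma * sqrt(T)) = 0.48919027
d2 = d1 - sigma * sqrt(T) = -0.23205865
exp(-rT) = 0.93053090; exp(-qT) = 0.92867169
P = K * exp(-rT) * N(-d2) - S_0 * exp(-qT) * N(-d1)
N(-d1) = 0.31235350; N(-d2) = 0.59175377
P = 42.1700 * 0.93053090 * 0.59175377 - 46.3600 * 0.92867169 * 0.31235350 = 9.7729


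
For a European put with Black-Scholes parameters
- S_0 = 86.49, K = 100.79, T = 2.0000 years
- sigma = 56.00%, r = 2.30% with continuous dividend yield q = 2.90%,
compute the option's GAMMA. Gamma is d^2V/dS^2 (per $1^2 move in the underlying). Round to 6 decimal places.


Answer: Gamma = 0.005400

Derivation:
d1 = 0.1876227738; d2 = -0.6043368211
phi(d1) = 0.3919818717; exp(-qT) = 0.9436499474; exp(-rT) = 0.9550419622
Gamma = exp(-qT) * phi(d1) / (S * sigma * sqrt(T)) = 0.9436499474 * 0.3919818717 / (86.4900 * 0.5600 * 1.4142135624) = 0.005400


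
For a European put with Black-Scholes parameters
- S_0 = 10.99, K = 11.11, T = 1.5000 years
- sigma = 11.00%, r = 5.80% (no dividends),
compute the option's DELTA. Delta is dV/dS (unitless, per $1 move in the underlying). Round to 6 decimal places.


Answer: Delta = -0.263522

Derivation:
d1 = 0.6325262788; d2 = 0.4978043430
phi(d1) = 0.3266116985; exp(-qT) = 1.0000000000; exp(-rT) = 0.9166770956
N(-d1) = 0.2635215212
Delta = -exp(-qT) * N(-d1) = -1.0000000000 * 0.2635215212 = -0.263522


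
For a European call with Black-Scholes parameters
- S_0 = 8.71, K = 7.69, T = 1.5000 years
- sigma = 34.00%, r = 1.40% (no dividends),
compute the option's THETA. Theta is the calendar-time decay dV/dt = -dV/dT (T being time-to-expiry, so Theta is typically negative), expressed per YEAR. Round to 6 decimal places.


d1 = 0.5577416277; d2 = 0.1413283714
phi(d1) = 0.3414765074; exp(-qT) = 1.0000000000; exp(-rT) = 0.9792189646
Theta = -S*exp(-qT)*phi(d1)*sigma/(2*sqrt(T)) - r*K*exp(-rT)*N(d2) + q*S*exp(-qT)*N(d1)
N(d1) = 0.7114895862; N(d2) = 0.5561947313; sqrt(T) = 1.2247448714
Term 1 = -8.7100 * 1.0000000000 * 0.3414765074 * 0.3400 / (2 * 1.2247448714) = -0.4128404832
Term 2 = -0.0140 * 7.6900 * 0.9792189646 * 0.5561947313 = -0.0586355579
Term 3 = 0 (no dividend yield, q = 0)
Theta = -0.4128404832 + (-0.0586355579) + (0.0000000000) = -0.471476

Answer: Theta = -0.471476


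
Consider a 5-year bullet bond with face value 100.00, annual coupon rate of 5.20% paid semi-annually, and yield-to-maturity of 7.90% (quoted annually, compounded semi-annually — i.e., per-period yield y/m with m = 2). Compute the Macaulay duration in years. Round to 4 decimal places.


Coupon per period c = face * coupon_rate / m = 2.600000
Periods per year m = 2; per-period yield y/m = 0.039500
Number of cashflows N = 10
Cashflows (t years, CF_t, discount factor 1/(1+y/m)^(m*t), PV):
  t = 0.5000: CF_t = 2.600000, DF = 0.962001, PV = 2.501203
  t = 1.0000: CF_t = 2.600000, DF = 0.925446, PV = 2.406159
  t = 1.5000: CF_t = 2.600000, DF = 0.890280, PV = 2.314727
  t = 2.0000: CF_t = 2.600000, DF = 0.856450, PV = 2.226770
  t = 2.5000: CF_t = 2.600000, DF = 0.823906, PV = 2.142155
  t = 3.0000: CF_t = 2.600000, DF = 0.792598, PV = 2.060755
  t = 3.5000: CF_t = 2.600000, DF = 0.762480, PV = 1.982448
  t = 4.0000: CF_t = 2.600000, DF = 0.733507, PV = 1.907117
  t = 4.5000: CF_t = 2.600000, DF = 0.705634, PV = 1.834649
  t = 5.0000: CF_t = 102.600000, DF = 0.678821, PV = 69.647002
Price P = sum_t PV_t = 89.022985
Macaulay numerator sum_t t * PV_t:
  t * PV_t at t = 0.5000: 1.250601
  t * PV_t at t = 1.0000: 2.406159
  t * PV_t at t = 1.5000: 3.472091
  t * PV_t at t = 2.0000: 4.453540
  t * PV_t at t = 2.5000: 5.355387
  t * PV_t at t = 3.0000: 6.182265
  t * PV_t at t = 3.5000: 6.938569
  t * PV_t at t = 4.0000: 7.628469
  t * PV_t at t = 4.5000: 8.255919
  t * PV_t at t = 5.0000: 348.235008
Macaulay duration D = (sum_t t * PV_t) / P = 394.178010 / 89.022985 = 4.427823

Answer: Macaulay duration = 4.4278 years


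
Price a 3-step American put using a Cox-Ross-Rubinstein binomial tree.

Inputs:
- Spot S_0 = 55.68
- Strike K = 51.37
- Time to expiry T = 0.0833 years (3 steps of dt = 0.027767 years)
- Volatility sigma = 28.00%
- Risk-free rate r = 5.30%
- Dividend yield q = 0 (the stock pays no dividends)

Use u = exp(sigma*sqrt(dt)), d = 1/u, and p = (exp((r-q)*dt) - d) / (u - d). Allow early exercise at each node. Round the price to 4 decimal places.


dt = T/N = 0.027767
u = exp(sigma*sqrt(dt)) = 1.047763; d = 1/u = 0.954414
p = (exp((r-q)*dt) - d) / (u - d) = 0.504114
Discount per step: exp(-r*dt) = 0.998529
Stock lattice S(k, i) with i counting down-moves:
  k=0: S(0,0) = 55.6800
  k=1: S(1,0) = 58.3394; S(1,1) = 53.1418
  k=2: S(2,0) = 61.1259; S(2,1) = 55.6800; S(2,2) = 50.7193
  k=3: S(3,0) = 64.0455; S(3,1) = 58.3394; S(3,2) = 53.1418; S(3,3) = 48.4072
Terminal payoffs V(N, i) = max(K - S_T, 0):
  V(3,0) = 0.000000; V(3,1) = 0.000000; V(3,2) = 0.000000; V(3,3) = 2.962778
Backward induction: V(k, i) = exp(-r*dt) * [p * V(k+1, i) + (1-p) * V(k+1, i+1)]; then take max(V_cont, immediate exercise) for American.
  V(2,0) = exp(-r*dt) * [p*0.000000 + (1-p)*0.000000] = 0.000000; exercise = 0.000000; V(2,0) = max -> 0.000000
  V(2,1) = exp(-r*dt) * [p*0.000000 + (1-p)*0.000000] = 0.000000; exercise = 0.000000; V(2,1) = max -> 0.000000
  V(2,2) = exp(-r*dt) * [p*0.000000 + (1-p)*2.962778] = 1.467039; exercise = 0.650708; V(2,2) = max -> 1.467039
  V(1,0) = exp(-r*dt) * [p*0.000000 + (1-p)*0.000000] = 0.000000; exercise = 0.000000; V(1,0) = max -> 0.000000
  V(1,1) = exp(-r*dt) * [p*0.000000 + (1-p)*1.467039] = 0.726414; exercise = 0.000000; V(1,1) = max -> 0.726414
  V(0,0) = exp(-r*dt) * [p*0.000000 + (1-p)*0.726414] = 0.359688; exercise = 0.000000; V(0,0) = max -> 0.359688

Answer: Price = V(0,0) = 0.3597


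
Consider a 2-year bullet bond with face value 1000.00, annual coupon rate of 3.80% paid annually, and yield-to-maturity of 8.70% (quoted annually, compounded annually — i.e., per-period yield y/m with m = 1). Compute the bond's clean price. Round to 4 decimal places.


Answer: Price = 913.4515

Derivation:
Coupon per period c = face * coupon_rate / m = 38.000000
Periods per year m = 1; per-period yield y/m = 0.087000
Number of cashflows N = 2
Cashflows (t years, CF_t, discount factor 1/(1+y/m)^(m*t), PV):
  t = 1.0000: CF_t = 38.000000, DF = 0.919963, PV = 34.958602
  t = 2.0000: CF_t = 1038.000000, DF = 0.846332, PV = 878.492919
Price P = sum_t PV_t = 913.451521


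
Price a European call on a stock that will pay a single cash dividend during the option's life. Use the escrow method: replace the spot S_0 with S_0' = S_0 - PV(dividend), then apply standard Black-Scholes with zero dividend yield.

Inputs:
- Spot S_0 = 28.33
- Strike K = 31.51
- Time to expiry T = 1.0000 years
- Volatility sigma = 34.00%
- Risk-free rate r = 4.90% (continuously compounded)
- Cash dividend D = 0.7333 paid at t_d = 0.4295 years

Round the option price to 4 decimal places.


Answer: Price = 2.8074

Derivation:
PV(D) = D * exp(-r * t_d) = 0.7333 * 0.97917441 = 0.71802860
S_0' = S_0 - PV(D) = 28.3300 - 0.71802860 = 27.61197140
d1 = (ln(S_0'/K) + (r + sigma^2/2)*T) / (sigma*sqrt(T)) = -0.07428097
d2 = d1 - sigma*sqrt(T) = -0.41428097
exp(-rT) = 0.95218113
N(d1) = 0.47039341; N(d2) = 0.33933417
C = S_0' * N(d1) - K * exp(-rT) * N(d2) = 27.61197140 * 0.47039341 - 31.5100 * 0.95218113 * 0.33933417 = 2.8074


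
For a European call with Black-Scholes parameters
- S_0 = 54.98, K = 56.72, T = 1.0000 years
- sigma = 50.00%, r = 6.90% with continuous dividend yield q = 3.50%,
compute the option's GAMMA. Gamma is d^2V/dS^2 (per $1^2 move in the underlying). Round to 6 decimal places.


Answer: Gamma = 0.013562

Derivation:
d1 = 0.2556852010; d2 = -0.2443147990
phi(d1) = 0.3861126958; exp(-qT) = 0.9656054163; exp(-rT) = 0.9333266801
Gamma = exp(-qT) * phi(d1) / (S * sigma * sqrt(T)) = 0.9656054163 * 0.3861126958 / (54.9800 * 0.5000 * 1.0000000000) = 0.013562


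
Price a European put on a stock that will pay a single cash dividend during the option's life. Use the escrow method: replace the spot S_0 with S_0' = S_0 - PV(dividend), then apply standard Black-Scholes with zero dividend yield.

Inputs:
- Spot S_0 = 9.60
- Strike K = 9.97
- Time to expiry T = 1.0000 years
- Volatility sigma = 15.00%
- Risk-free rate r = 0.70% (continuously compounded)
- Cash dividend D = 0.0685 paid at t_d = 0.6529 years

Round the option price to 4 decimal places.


Answer: Price = 0.7837

Derivation:
PV(D) = D * exp(-r * t_d) = 0.0685 * 0.99544013 = 0.06818765
S_0' = S_0 - PV(D) = 9.6000 - 0.06818765 = 9.53181235
d1 = (ln(S_0'/K) + (r + sigma^2/2)*T) / (sigma*sqrt(T)) = -0.17797141
d2 = d1 - sigma*sqrt(T) = -0.32797141
exp(-rT) = 0.99302444
N(-d1) = 0.57062728; N(-d2) = 0.62853336
P = K * exp(-rT) * N(-d2) - S_0' * N(-d1) = 9.9700 * 0.99302444 * 0.62853336 - 9.53181235 * 0.57062728 = 0.7837


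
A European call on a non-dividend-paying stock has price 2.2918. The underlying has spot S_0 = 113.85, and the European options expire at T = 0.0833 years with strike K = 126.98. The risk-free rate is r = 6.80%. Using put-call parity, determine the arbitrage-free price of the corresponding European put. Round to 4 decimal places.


Put-call parity: C - P = S_0 * exp(-qT) - K * exp(-rT).
S_0 * exp(-qT) = 113.8500 * 1.00000000 = 113.85000000
K * exp(-rT) = 126.9800 * 0.99435161 = 126.26276775
P = C - S*exp(-qT) + K*exp(-rT)
P = 2.2918 - 113.85000000 + 126.26276775 = 14.7046

Answer: Put price = 14.7046


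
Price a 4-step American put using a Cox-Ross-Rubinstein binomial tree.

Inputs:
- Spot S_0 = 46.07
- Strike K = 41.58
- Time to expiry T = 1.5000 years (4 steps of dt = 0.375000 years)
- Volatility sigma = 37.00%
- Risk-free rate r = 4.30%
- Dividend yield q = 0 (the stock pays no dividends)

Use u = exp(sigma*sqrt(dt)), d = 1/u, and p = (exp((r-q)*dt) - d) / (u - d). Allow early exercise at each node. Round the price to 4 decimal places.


dt = T/N = 0.375000
u = exp(sigma*sqrt(dt)) = 1.254300; d = 1/u = 0.797257
p = (exp((r-q)*dt) - d) / (u - d) = 0.479164
Discount per step: exp(-r*dt) = 0.984004
Stock lattice S(k, i) with i counting down-moves:
  k=0: S(0,0) = 46.0700
  k=1: S(1,0) = 57.7856; S(1,1) = 36.7296
  k=2: S(2,0) = 72.4805; S(2,1) = 46.0700; S(2,2) = 29.2830
  k=3: S(3,0) = 90.9123; S(3,1) = 57.7856; S(3,2) = 36.7296; S(3,3) = 23.3461
  k=4: S(4,0) = 114.0313; S(4,1) = 72.4805; S(4,2) = 46.0700; S(4,3) = 29.2830; S(4,4) = 18.6128
Terminal payoffs V(N, i) = max(K - S_T, 0):
  V(4,0) = 0.000000; V(4,1) = 0.000000; V(4,2) = 0.000000; V(4,3) = 12.297022; V(4,4) = 22.967177
Backward induction: V(k, i) = exp(-r*dt) * [p * V(k+1, i) + (1-p) * V(k+1, i+1)]; then take max(V_cont, immediate exercise) for American.
  V(3,0) = exp(-r*dt) * [p*0.000000 + (1-p)*0.000000] = 0.000000; exercise = 0.000000; V(3,0) = max -> 0.000000
  V(3,1) = exp(-r*dt) * [p*0.000000 + (1-p)*0.000000] = 0.000000; exercise = 0.000000; V(3,1) = max -> 0.000000
  V(3,2) = exp(-r*dt) * [p*0.000000 + (1-p)*12.297022] = 6.302286; exercise = 4.850356; V(3,2) = max -> 6.302286
  V(3,3) = exp(-r*dt) * [p*12.297022 + (1-p)*22.967177] = 17.568831; exercise = 18.233932; V(3,3) = max -> 18.233932
  V(2,0) = exp(-r*dt) * [p*0.000000 + (1-p)*0.000000] = 0.000000; exercise = 0.000000; V(2,0) = max -> 0.000000
  V(2,1) = exp(-r*dt) * [p*0.000000 + (1-p)*6.302286] = 3.229954; exercise = 0.000000; V(2,1) = max -> 3.229954
  V(2,2) = exp(-r*dt) * [p*6.302286 + (1-p)*18.233932] = 12.316506; exercise = 12.297022; V(2,2) = max -> 12.316506
  V(1,0) = exp(-r*dt) * [p*0.000000 + (1-p)*3.229954] = 1.655368; exercise = 0.000000; V(1,0) = max -> 1.655368
  V(1,1) = exp(-r*dt) * [p*3.229954 + (1-p)*12.316506] = 7.835193; exercise = 4.850356; V(1,1) = max -> 7.835193
  V(0,0) = exp(-r*dt) * [p*1.655368 + (1-p)*7.835193] = 4.796081; exercise = 0.000000; V(0,0) = max -> 4.796081

Answer: Price = V(0,0) = 4.7961


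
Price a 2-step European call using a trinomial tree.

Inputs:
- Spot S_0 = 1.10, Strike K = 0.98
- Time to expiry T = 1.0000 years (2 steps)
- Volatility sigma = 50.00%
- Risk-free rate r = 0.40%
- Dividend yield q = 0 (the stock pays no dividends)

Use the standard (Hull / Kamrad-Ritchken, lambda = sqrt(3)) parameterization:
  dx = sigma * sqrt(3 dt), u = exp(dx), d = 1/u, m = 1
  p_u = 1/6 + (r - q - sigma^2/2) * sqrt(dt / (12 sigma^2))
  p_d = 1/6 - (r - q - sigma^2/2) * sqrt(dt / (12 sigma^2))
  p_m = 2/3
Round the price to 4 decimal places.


Answer: Price = V(0,0) = 0.2604

Derivation:
dt = T/N = 0.500000; dx = sigma*sqrt(3*dt) = 0.612372
u = exp(dx) = 1.844803; d = 1/u = 0.542063
p_u = 0.117269, p_m = 0.666667, p_d = 0.216065
Discount per step: exp(-r*dt) = 0.998002
Stock lattice S(k, j) with j the centered position index:
  k=0: S(0,+0) = 1.1000
  k=1: S(1,-1) = 0.5963; S(1,+0) = 1.1000; S(1,+1) = 2.0293
  k=2: S(2,-2) = 0.3232; S(2,-1) = 0.5963; S(2,+0) = 1.1000; S(2,+1) = 2.0293; S(2,+2) = 3.7436
Terminal payoffs V(N, j) = max(S_T - K, 0):
  V(2,-2) = 0.000000; V(2,-1) = 0.000000; V(2,+0) = 0.120000; V(2,+1) = 1.049283; V(2,+2) = 2.763627
Backward induction: V(k, j) = exp(-r*dt) * [p_u * V(k+1, j+1) + p_m * V(k+1, j) + p_d * V(k+1, j-1)]
  V(1,-1) = exp(-r*dt) * [p_u*0.120000 + p_m*0.000000 + p_d*0.000000] = 0.014044
  V(1,+0) = exp(-r*dt) * [p_u*1.049283 + p_m*0.120000 + p_d*0.000000] = 0.202642
  V(1,+1) = exp(-r*dt) * [p_u*2.763627 + p_m*1.049283 + p_d*0.120000] = 1.047440
  V(0,+0) = exp(-r*dt) * [p_u*1.047440 + p_m*0.202642 + p_d*0.014044] = 0.260440


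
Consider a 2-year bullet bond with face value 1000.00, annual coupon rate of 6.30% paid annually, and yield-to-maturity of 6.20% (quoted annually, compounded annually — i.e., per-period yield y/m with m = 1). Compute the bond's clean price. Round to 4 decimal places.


Coupon per period c = face * coupon_rate / m = 63.000000
Periods per year m = 1; per-period yield y/m = 0.062000
Number of cashflows N = 2
Cashflows (t years, CF_t, discount factor 1/(1+y/m)^(m*t), PV):
  t = 1.0000: CF_t = 63.000000, DF = 0.941620, PV = 59.322034
  t = 2.0000: CF_t = 1063.000000, DF = 0.886647, PV = 942.506233
Price P = sum_t PV_t = 1001.828267

Answer: Price = 1001.8283


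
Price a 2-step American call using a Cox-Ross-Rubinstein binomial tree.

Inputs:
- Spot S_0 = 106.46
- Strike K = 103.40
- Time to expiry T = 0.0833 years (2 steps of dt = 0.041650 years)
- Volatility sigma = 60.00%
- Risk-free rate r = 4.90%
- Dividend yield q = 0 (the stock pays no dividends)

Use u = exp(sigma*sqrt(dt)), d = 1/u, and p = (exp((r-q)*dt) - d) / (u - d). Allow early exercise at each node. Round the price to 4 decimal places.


Answer: Price = V(0,0) = 8.9316

Derivation:
dt = T/N = 0.041650
u = exp(sigma*sqrt(dt)) = 1.130263; d = 1/u = 0.884750
p = (exp((r-q)*dt) - d) / (u - d) = 0.477747
Discount per step: exp(-r*dt) = 0.997961
Stock lattice S(k, i) with i counting down-moves:
  k=0: S(0,0) = 106.4600
  k=1: S(1,0) = 120.3278; S(1,1) = 94.1905
  k=2: S(2,0) = 136.0020; S(2,1) = 106.4600; S(2,2) = 83.3351
Terminal payoffs V(N, i) = max(S_T - K, 0):
  V(2,0) = 32.601961; V(2,1) = 3.060000; V(2,2) = 0.000000
Backward induction: V(k, i) = exp(-r*dt) * [p * V(k+1, i) + (1-p) * V(k+1, i+1)]; then take max(V_cont, immediate exercise) for American.
  V(1,0) = exp(-r*dt) * [p*32.601961 + (1-p)*3.060000] = 17.138564; exercise = 16.927756; V(1,0) = max -> 17.138564
  V(1,1) = exp(-r*dt) * [p*3.060000 + (1-p)*0.000000] = 1.458925; exercise = 0.000000; V(1,1) = max -> 1.458925
  V(0,0) = exp(-r*dt) * [p*17.138564 + (1-p)*1.458925] = 8.931576; exercise = 3.060000; V(0,0) = max -> 8.931576


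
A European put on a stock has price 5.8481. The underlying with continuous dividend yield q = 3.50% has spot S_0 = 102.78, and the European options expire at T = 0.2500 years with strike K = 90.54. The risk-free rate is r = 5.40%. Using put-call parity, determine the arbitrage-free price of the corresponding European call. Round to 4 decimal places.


Answer: Call price = 18.4068

Derivation:
Put-call parity: C - P = S_0 * exp(-qT) - K * exp(-rT).
S_0 * exp(-qT) = 102.7800 * 0.99128817 = 101.88459810
K * exp(-rT) = 90.5400 * 0.98659072 = 89.32592346
C = P + S*exp(-qT) - K*exp(-rT)
C = 5.8481 + 101.88459810 - 89.32592346 = 18.4068


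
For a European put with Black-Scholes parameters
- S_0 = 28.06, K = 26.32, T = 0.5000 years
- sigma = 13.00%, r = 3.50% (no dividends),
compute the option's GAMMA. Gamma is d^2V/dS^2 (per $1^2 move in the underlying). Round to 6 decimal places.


d1 = 0.9327387700; d2 = 0.8408148885
phi(d1) = 0.2582210340; exp(-qT) = 1.0000000000; exp(-rT) = 0.9826522357
Gamma = exp(-qT) * phi(d1) / (S * sigma * sqrt(T)) = 1.0000000000 * 0.2582210340 / (28.0600 * 0.1300 * 0.7071067812) = 0.100110

Answer: Gamma = 0.100110


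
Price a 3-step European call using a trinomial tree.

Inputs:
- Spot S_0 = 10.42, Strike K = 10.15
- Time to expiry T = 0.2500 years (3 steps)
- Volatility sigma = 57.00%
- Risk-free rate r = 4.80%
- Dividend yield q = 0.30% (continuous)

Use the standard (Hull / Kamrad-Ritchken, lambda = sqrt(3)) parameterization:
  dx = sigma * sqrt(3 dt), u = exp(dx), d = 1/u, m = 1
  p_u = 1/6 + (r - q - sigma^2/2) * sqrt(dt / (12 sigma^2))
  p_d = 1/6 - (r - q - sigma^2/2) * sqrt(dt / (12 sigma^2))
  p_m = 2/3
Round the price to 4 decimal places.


Answer: Price = V(0,0) = 1.2963

Derivation:
dt = T/N = 0.083333; dx = sigma*sqrt(3*dt) = 0.285000
u = exp(dx) = 1.329762; d = 1/u = 0.752014
p_u = 0.149496, p_m = 0.666667, p_d = 0.183838
Discount per step: exp(-r*dt) = 0.996008
Stock lattice S(k, j) with j the centered position index:
  k=0: S(0,+0) = 10.4200
  k=1: S(1,-1) = 7.8360; S(1,+0) = 10.4200; S(1,+1) = 13.8561
  k=2: S(2,-2) = 5.8928; S(2,-1) = 7.8360; S(2,+0) = 10.4200; S(2,+1) = 13.8561; S(2,+2) = 18.4253
  k=3: S(3,-3) = 4.4315; S(3,-2) = 5.8928; S(3,-1) = 7.8360; S(3,+0) = 10.4200; S(3,+1) = 13.8561; S(3,+2) = 18.4253; S(3,+3) = 24.5013
Terminal payoffs V(N, j) = max(S_T - K, 0):
  V(3,-3) = 0.000000; V(3,-2) = 0.000000; V(3,-1) = 0.000000; V(3,+0) = 0.270000; V(3,+1) = 3.706120; V(3,+2) = 8.275343; V(3,+3) = 14.351321
Backward induction: V(k, j) = exp(-r*dt) * [p_u * V(k+1, j+1) + p_m * V(k+1, j) + p_d * V(k+1, j-1)]
  V(2,-2) = exp(-r*dt) * [p_u*0.000000 + p_m*0.000000 + p_d*0.000000] = 0.000000
  V(2,-1) = exp(-r*dt) * [p_u*0.270000 + p_m*0.000000 + p_d*0.000000] = 0.040203
  V(2,+0) = exp(-r*dt) * [p_u*3.706120 + p_m*0.270000 + p_d*0.000000] = 0.731118
  V(2,+1) = exp(-r*dt) * [p_u*8.275343 + p_m*3.706120 + p_d*0.270000] = 3.742510
  V(2,+2) = exp(-r*dt) * [p_u*14.351321 + p_m*8.275343 + p_d*3.706120] = 8.310371
  V(1,-1) = exp(-r*dt) * [p_u*0.731118 + p_m*0.040203 + p_d*0.000000] = 0.135557
  V(1,+0) = exp(-r*dt) * [p_u*3.742510 + p_m*0.731118 + p_d*0.040203] = 1.050083
  V(1,+1) = exp(-r*dt) * [p_u*8.310371 + p_m*3.742510 + p_d*0.731118] = 3.856322
  V(0,+0) = exp(-r*dt) * [p_u*3.856322 + p_m*1.050083 + p_d*0.135557] = 1.296284


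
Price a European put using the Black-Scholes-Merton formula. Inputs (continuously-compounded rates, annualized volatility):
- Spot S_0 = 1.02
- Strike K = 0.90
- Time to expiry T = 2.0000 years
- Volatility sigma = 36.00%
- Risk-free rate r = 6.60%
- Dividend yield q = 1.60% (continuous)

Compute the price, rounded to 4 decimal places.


d1 = (ln(S/K) + (r - q + 0.5*sigma^2) * T) / (sigma * sqrt(T)) = 0.69682062
d2 = d1 - sigma * sqrt(T) = 0.18770374
exp(-rT) = 0.87634100; exp(-qT) = 0.96850658
P = K * exp(-rT) * N(-d2) - S_0 * exp(-qT) * N(-d1)
N(-d1) = 0.24295753; N(-d2) = 0.42555445
P = 0.9000 * 0.87634100 * 0.42555445 - 1.0200 * 0.96850658 * 0.24295753 = 0.0956

Answer: Price = 0.0956


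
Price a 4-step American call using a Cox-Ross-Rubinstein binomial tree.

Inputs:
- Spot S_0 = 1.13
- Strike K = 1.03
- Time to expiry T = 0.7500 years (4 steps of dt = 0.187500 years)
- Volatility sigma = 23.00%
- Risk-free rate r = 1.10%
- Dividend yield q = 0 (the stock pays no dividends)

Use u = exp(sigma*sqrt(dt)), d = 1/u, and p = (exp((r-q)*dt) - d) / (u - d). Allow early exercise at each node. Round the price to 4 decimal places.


dt = T/N = 0.187500
u = exp(sigma*sqrt(dt)) = 1.104721; d = 1/u = 0.905206
p = (exp((r-q)*dt) - d) / (u - d) = 0.485471
Discount per step: exp(-r*dt) = 0.997940
Stock lattice S(k, i) with i counting down-moves:
  k=0: S(0,0) = 1.1300
  k=1: S(1,0) = 1.2483; S(1,1) = 1.0229
  k=2: S(2,0) = 1.3791; S(2,1) = 1.1300; S(2,2) = 0.9259
  k=3: S(3,0) = 1.5235; S(3,1) = 1.2483; S(3,2) = 1.0229; S(3,3) = 0.8381
  k=4: S(4,0) = 1.6830; S(4,1) = 1.3791; S(4,2) = 1.1300; S(4,3) = 0.9259; S(4,4) = 0.7587
Terminal payoffs V(N, i) = max(S_T - K, 0):
  V(4,0) = 0.653019; V(4,1) = 0.349062; V(4,2) = 0.100000; V(4,3) = 0.000000; V(4,4) = 0.000000
Backward induction: V(k, i) = exp(-r*dt) * [p * V(k+1, i) + (1-p) * V(k+1, i+1)]; then take max(V_cont, immediate exercise) for American.
  V(3,0) = exp(-r*dt) * [p*0.653019 + (1-p)*0.349062] = 0.495601; exercise = 0.493479; V(3,0) = max -> 0.495601
  V(3,1) = exp(-r*dt) * [p*0.349062 + (1-p)*0.100000] = 0.220457; exercise = 0.218335; V(3,1) = max -> 0.220457
  V(3,2) = exp(-r*dt) * [p*0.100000 + (1-p)*0.000000] = 0.048447; exercise = 0.000000; V(3,2) = max -> 0.048447
  V(3,3) = exp(-r*dt) * [p*0.000000 + (1-p)*0.000000] = 0.000000; exercise = 0.000000; V(3,3) = max -> 0.000000
  V(2,0) = exp(-r*dt) * [p*0.495601 + (1-p)*0.220457] = 0.353302; exercise = 0.349062; V(2,0) = max -> 0.353302
  V(2,1) = exp(-r*dt) * [p*0.220457 + (1-p)*0.048447] = 0.131681; exercise = 0.100000; V(2,1) = max -> 0.131681
  V(2,2) = exp(-r*dt) * [p*0.048447 + (1-p)*0.000000] = 0.023471; exercise = 0.000000; V(2,2) = max -> 0.023471
  V(1,0) = exp(-r*dt) * [p*0.353302 + (1-p)*0.131681] = 0.238778; exercise = 0.218335; V(1,0) = max -> 0.238778
  V(1,1) = exp(-r*dt) * [p*0.131681 + (1-p)*0.023471] = 0.075847; exercise = 0.000000; V(1,1) = max -> 0.075847
  V(0,0) = exp(-r*dt) * [p*0.238778 + (1-p)*0.075847] = 0.154626; exercise = 0.100000; V(0,0) = max -> 0.154626

Answer: Price = V(0,0) = 0.1546


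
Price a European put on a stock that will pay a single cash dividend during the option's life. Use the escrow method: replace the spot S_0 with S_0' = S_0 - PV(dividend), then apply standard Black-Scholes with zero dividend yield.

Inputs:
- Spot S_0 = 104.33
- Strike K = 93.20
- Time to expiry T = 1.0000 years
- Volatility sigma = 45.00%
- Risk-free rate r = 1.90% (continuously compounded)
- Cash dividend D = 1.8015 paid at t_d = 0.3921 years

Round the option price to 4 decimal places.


Answer: Price = 12.2651

Derivation:
PV(D) = D * exp(-r * t_d) = 1.8015 * 0.99257778 = 1.78812887
S_0' = S_0 - PV(D) = 104.3300 - 1.78812887 = 102.54187113
d1 = (ln(S_0'/K) + (r + sigma^2/2)*T) / (sigma*sqrt(T)) = 0.47949665
d2 = d1 - sigma*sqrt(T) = 0.02949665
exp(-rT) = 0.98117936
N(-d1) = 0.31579268; N(-d2) = 0.48823425
P = K * exp(-rT) * N(-d2) - S_0' * N(-d1) = 93.2000 * 0.98117936 * 0.48823425 - 102.54187113 * 0.31579268 = 12.2651


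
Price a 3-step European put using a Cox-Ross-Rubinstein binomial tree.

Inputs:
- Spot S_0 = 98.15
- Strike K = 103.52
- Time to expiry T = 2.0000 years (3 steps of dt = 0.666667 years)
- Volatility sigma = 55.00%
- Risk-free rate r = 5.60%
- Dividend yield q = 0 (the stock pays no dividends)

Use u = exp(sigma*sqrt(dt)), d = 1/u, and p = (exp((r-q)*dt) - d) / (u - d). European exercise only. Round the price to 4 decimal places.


dt = T/N = 0.666667
u = exp(sigma*sqrt(dt)) = 1.566859; d = 1/u = 0.638219
p = (exp((r-q)*dt) - d) / (u - d) = 0.430543
Discount per step: exp(-r*dt) = 0.963355
Stock lattice S(k, i) with i counting down-moves:
  k=0: S(0,0) = 98.1500
  k=1: S(1,0) = 153.7872; S(1,1) = 62.6412
  k=2: S(2,0) = 240.9629; S(2,1) = 98.1500; S(2,2) = 39.9789
  k=3: S(3,0) = 377.5550; S(3,1) = 153.7872; S(3,2) = 62.6412; S(3,3) = 25.5153
Terminal payoffs V(N, i) = max(K - S_T, 0):
  V(3,0) = 0.000000; V(3,1) = 0.000000; V(3,2) = 40.878763; V(3,3) = 78.004718
Backward induction: V(k, i) = exp(-r*dt) * [p * V(k+1, i) + (1-p) * V(k+1, i+1)].
  V(2,0) = exp(-r*dt) * [p*0.000000 + (1-p)*0.000000] = 0.000000
  V(2,1) = exp(-r*dt) * [p*0.000000 + (1-p)*40.878763] = 22.425641
  V(2,2) = exp(-r*dt) * [p*40.878763 + (1-p)*78.004718] = 59.747651
  V(1,0) = exp(-r*dt) * [p*0.000000 + (1-p)*22.425641] = 12.302461
  V(1,1) = exp(-r*dt) * [p*22.425641 + (1-p)*59.747651] = 42.078298
  V(0,0) = exp(-r*dt) * [p*12.302461 + (1-p)*42.078298] = 28.186335

Answer: Price = V(0,0) = 28.1863


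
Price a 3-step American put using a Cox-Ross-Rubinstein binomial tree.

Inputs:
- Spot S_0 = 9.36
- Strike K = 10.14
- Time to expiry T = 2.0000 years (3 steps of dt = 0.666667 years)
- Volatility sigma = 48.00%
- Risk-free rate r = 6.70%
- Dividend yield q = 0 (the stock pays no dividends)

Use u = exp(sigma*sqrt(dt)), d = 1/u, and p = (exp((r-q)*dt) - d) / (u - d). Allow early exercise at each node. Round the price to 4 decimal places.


Answer: Price = V(0,0) = 2.4589

Derivation:
dt = T/N = 0.666667
u = exp(sigma*sqrt(dt)) = 1.479817; d = 1/u = 0.675759
p = (exp((r-q)*dt) - d) / (u - d) = 0.460066
Discount per step: exp(-r*dt) = 0.956316
Stock lattice S(k, i) with i counting down-moves:
  k=0: S(0,0) = 9.3600
  k=1: S(1,0) = 13.8511; S(1,1) = 6.3251
  k=2: S(2,0) = 20.4971; S(2,1) = 9.3600; S(2,2) = 4.2742
  k=3: S(3,0) = 30.3319; S(3,1) = 13.8511; S(3,2) = 6.3251; S(3,3) = 2.8884
Terminal payoffs V(N, i) = max(K - S_T, 0):
  V(3,0) = 0.000000; V(3,1) = 0.000000; V(3,2) = 3.814893; V(3,3) = 7.251636
Backward induction: V(k, i) = exp(-r*dt) * [p * V(k+1, i) + (1-p) * V(k+1, i+1)]; then take max(V_cont, immediate exercise) for American.
  V(2,0) = exp(-r*dt) * [p*0.000000 + (1-p)*0.000000] = 0.000000; exercise = 0.000000; V(2,0) = max -> 0.000000
  V(2,1) = exp(-r*dt) * [p*0.000000 + (1-p)*3.814893] = 1.969809; exercise = 0.780000; V(2,1) = max -> 1.969809
  V(2,2) = exp(-r*dt) * [p*3.814893 + (1-p)*7.251636] = 5.422797; exercise = 5.865750; V(2,2) = max -> 5.865750
  V(1,0) = exp(-r*dt) * [p*0.000000 + (1-p)*1.969809] = 1.017105; exercise = 0.000000; V(1,0) = max -> 1.017105
  V(1,1) = exp(-r*dt) * [p*1.969809 + (1-p)*5.865750] = 3.895419; exercise = 3.814893; V(1,1) = max -> 3.895419
  V(0,0) = exp(-r*dt) * [p*1.017105 + (1-p)*3.895419] = 2.458883; exercise = 0.780000; V(0,0) = max -> 2.458883


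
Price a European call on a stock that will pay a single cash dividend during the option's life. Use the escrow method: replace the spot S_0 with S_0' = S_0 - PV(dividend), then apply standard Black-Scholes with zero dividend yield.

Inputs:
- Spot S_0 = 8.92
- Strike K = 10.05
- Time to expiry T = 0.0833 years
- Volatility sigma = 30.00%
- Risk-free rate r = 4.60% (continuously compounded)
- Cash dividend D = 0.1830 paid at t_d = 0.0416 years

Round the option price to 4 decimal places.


PV(D) = D * exp(-r * t_d) = 0.1830 * 0.99808823 = 0.18265015
S_0' = S_0 - PV(D) = 8.9200 - 0.18265015 = 8.73734985
d1 = (ln(S_0'/K) + (r + sigma^2/2)*T) / (sigma*sqrt(T)) = -1.52896088
d2 = d1 - sigma*sqrt(T) = -1.61554610
exp(-rT) = 0.99617553
N(d1) = 0.06313707; N(d2) = 0.05309624
C = S_0' * N(d1) - K * exp(-rT) * N(d2) = 8.73734985 * 0.06313707 - 10.0500 * 0.99617553 * 0.05309624 = 0.0201

Answer: Price = 0.0201


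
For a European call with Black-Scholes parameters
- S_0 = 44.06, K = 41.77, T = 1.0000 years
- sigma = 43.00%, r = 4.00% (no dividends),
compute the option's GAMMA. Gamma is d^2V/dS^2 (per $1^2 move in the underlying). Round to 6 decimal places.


Answer: Gamma = 0.019180

Derivation:
d1 = 0.4321487508; d2 = 0.0021487508
phi(d1) = 0.3633768588; exp(-qT) = 1.0000000000; exp(-rT) = 0.9607894392
Gamma = exp(-qT) * phi(d1) / (S * sigma * sqrt(T)) = 1.0000000000 * 0.3633768588 / (44.0600 * 0.4300 * 1.0000000000) = 0.019180


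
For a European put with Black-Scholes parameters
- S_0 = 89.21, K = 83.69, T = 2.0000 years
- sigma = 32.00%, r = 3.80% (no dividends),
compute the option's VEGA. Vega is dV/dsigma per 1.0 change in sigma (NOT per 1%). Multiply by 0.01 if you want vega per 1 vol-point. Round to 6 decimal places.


d1 = 0.5353541787; d2 = 0.0828058388
phi(d1) = 0.3456804168; exp(-qT) = 1.0000000000; exp(-rT) = 0.9268162066
Vega = S * exp(-qT) * phi(d1) * sqrt(T) = 89.2100 * 1.0000000000 * 0.3456804168 * 1.4142135624 = 43.611730

Answer: Vega = 43.611730


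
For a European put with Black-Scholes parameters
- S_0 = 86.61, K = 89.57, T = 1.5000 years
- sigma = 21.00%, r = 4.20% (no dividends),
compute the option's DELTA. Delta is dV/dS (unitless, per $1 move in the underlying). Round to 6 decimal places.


d1 = 0.2428876698; d2 = -0.0143087532
phi(d1) = 0.3873464591; exp(-qT) = 1.0000000000; exp(-rT) = 0.9389434737
N(-d1) = 0.4040462088
Delta = -exp(-qT) * N(-d1) = -1.0000000000 * 0.4040462088 = -0.404046

Answer: Delta = -0.404046


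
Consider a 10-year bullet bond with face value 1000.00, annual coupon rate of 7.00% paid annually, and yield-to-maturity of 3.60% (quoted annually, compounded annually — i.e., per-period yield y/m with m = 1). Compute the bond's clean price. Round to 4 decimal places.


Coupon per period c = face * coupon_rate / m = 70.000000
Periods per year m = 1; per-period yield y/m = 0.036000
Number of cashflows N = 10
Cashflows (t years, CF_t, discount factor 1/(1+y/m)^(m*t), PV):
  t = 1.0000: CF_t = 70.000000, DF = 0.965251, PV = 67.567568
  t = 2.0000: CF_t = 70.000000, DF = 0.931709, PV = 65.219660
  t = 3.0000: CF_t = 70.000000, DF = 0.899333, PV = 62.953340
  t = 4.0000: CF_t = 70.000000, DF = 0.868082, PV = 60.765772
  t = 5.0000: CF_t = 70.000000, DF = 0.837917, PV = 58.654220
  t = 6.0000: CF_t = 70.000000, DF = 0.808801, PV = 56.616042
  t = 7.0000: CF_t = 70.000000, DF = 0.780696, PV = 54.648690
  t = 8.0000: CF_t = 70.000000, DF = 0.753567, PV = 52.749700
  t = 9.0000: CF_t = 70.000000, DF = 0.727381, PV = 50.916699
  t = 10.0000: CF_t = 1070.000000, DF = 0.702106, PV = 751.253007
Price P = sum_t PV_t = 1281.344697

Answer: Price = 1281.3447


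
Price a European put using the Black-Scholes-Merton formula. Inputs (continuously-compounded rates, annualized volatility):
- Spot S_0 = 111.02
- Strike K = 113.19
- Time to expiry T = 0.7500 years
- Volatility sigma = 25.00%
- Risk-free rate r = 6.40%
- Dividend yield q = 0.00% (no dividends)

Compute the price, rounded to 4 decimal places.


d1 = (ln(S/K) + (r - q + 0.5*sigma^2) * T) / (sigma * sqrt(T)) = 0.24054741
d2 = d1 - sigma * sqrt(T) = 0.02404106
exp(-rT) = 0.95313379; exp(-qT) = 1.00000000
P = K * exp(-rT) * N(-d2) - S_0 * exp(-qT) * N(-d1)
N(-d1) = 0.40495296; N(-d2) = 0.49040993
P = 113.1900 * 0.95313379 * 0.49040993 - 111.0200 * 1.00000000 * 0.40495296 = 7.9501

Answer: Price = 7.9501


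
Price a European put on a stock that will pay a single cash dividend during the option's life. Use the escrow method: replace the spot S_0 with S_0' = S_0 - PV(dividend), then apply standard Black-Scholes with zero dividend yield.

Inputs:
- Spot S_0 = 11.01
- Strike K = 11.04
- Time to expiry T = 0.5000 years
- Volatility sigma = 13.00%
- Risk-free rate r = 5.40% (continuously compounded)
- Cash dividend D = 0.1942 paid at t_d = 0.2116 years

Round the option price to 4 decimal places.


PV(D) = D * exp(-r * t_d) = 0.1942 * 0.98863863 = 0.19199362
S_0' = S_0 - PV(D) = 11.0100 - 0.19199362 = 10.81800638
d1 = (ln(S_0'/K) + (r + sigma^2/2)*T) / (sigma*sqrt(T)) = 0.11870650
d2 = d1 - sigma*sqrt(T) = 0.02678262
exp(-rT) = 0.97336124
N(-d1) = 0.45275394; N(-d2) = 0.48931656
P = K * exp(-rT) * N(-d2) - S_0' * N(-d1) = 11.0400 * 0.97336124 * 0.48931656 - 10.81800638 * 0.45275394 = 0.3603

Answer: Price = 0.3603


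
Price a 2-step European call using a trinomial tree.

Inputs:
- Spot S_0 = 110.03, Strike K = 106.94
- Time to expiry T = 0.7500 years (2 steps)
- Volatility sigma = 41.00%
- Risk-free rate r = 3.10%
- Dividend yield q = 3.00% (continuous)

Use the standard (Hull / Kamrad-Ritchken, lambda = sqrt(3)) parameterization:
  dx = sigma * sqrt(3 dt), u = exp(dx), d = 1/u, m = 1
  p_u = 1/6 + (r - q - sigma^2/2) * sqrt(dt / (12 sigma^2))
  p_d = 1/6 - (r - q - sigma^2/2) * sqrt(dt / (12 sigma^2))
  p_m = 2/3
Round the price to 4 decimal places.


dt = T/N = 0.375000; dx = sigma*sqrt(3*dt) = 0.434871
u = exp(dx) = 1.544763; d = 1/u = 0.647348
p_u = 0.130859, p_m = 0.666667, p_d = 0.202475
Discount per step: exp(-r*dt) = 0.988442
Stock lattice S(k, j) with j the centered position index:
  k=0: S(0,+0) = 110.0300
  k=1: S(1,-1) = 71.2277; S(1,+0) = 110.0300; S(1,+1) = 169.9703
  k=2: S(2,-2) = 46.1092; S(2,-1) = 71.2277; S(2,+0) = 110.0300; S(2,+1) = 169.9703; S(2,+2) = 262.5639
Terminal payoffs V(N, j) = max(S_T - K, 0):
  V(2,-2) = 0.000000; V(2,-1) = 0.000000; V(2,+0) = 3.090000; V(2,+1) = 63.030302; V(2,+2) = 155.623878
Backward induction: V(k, j) = exp(-r*dt) * [p_u * V(k+1, j+1) + p_m * V(k+1, j) + p_d * V(k+1, j-1)]
  V(1,-1) = exp(-r*dt) * [p_u*3.090000 + p_m*0.000000 + p_d*0.000000] = 0.399680
  V(1,+0) = exp(-r*dt) * [p_u*63.030302 + p_m*3.090000 + p_d*0.000000] = 10.188920
  V(1,+1) = exp(-r*dt) * [p_u*155.623878 + p_m*63.030302 + p_d*3.090000] = 62.282315
  V(0,+0) = exp(-r*dt) * [p_u*62.282315 + p_m*10.188920 + p_d*0.399680] = 14.850076

Answer: Price = V(0,0) = 14.8501


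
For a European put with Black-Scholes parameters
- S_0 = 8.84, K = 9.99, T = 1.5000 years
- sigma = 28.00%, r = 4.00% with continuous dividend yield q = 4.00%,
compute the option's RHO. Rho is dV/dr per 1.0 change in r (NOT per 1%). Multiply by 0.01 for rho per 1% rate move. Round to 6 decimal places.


d1 = -0.1851631001; d2 = -0.5280916641
phi(d1) = 0.3921616232; exp(-qT) = 0.9417645336; exp(-rT) = 0.9417645336
N(-d2) = 0.7012821419
Rho = -K*T*exp(-rT)*N(-d2) = -9.9900 * 1.5000 * 0.9417645336 * 0.7012821419 = -9.896733

Answer: Rho = -9.896733


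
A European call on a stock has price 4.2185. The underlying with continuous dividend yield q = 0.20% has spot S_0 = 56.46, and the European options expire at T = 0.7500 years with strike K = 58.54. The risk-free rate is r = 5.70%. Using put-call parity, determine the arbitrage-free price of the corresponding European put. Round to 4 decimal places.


Answer: Put price = 3.9333

Derivation:
Put-call parity: C - P = S_0 * exp(-qT) - K * exp(-rT).
S_0 * exp(-qT) = 56.4600 * 0.99850112 = 56.37537349
K * exp(-rT) = 58.5400 * 0.95815090 = 56.09015356
P = C - S*exp(-qT) + K*exp(-rT)
P = 4.2185 - 56.37537349 + 56.09015356 = 3.9333


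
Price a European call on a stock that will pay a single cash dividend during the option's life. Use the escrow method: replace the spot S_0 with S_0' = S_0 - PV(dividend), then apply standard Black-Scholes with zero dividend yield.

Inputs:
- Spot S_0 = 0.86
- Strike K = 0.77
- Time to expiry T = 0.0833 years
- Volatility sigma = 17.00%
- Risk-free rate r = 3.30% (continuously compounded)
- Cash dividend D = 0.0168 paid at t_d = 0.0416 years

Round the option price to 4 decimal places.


Answer: Price = 0.0758

Derivation:
PV(D) = D * exp(-r * t_d) = 0.0168 * 0.99862814 = 0.01677695
S_0' = S_0 - PV(D) = 0.8600 - 0.01677695 = 0.84322305
d1 = (ln(S_0'/K) + (r + sigma^2/2)*T) / (sigma*sqrt(T)) = 1.93200171
d2 = d1 - sigma*sqrt(T) = 1.88293675
exp(-rT) = 0.99725487
N(d1) = 0.97332035; N(d2) = 0.97014553
C = S_0' * N(d1) - K * exp(-rT) * N(d2) = 0.84322305 * 0.97332035 - 0.7700 * 0.99725487 * 0.97014553 = 0.0758


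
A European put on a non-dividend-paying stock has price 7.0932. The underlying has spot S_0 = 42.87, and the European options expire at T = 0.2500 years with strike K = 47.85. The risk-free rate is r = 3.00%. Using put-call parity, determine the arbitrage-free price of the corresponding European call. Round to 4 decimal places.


Answer: Call price = 2.4707

Derivation:
Put-call parity: C - P = S_0 * exp(-qT) - K * exp(-rT).
S_0 * exp(-qT) = 42.8700 * 1.00000000 = 42.87000000
K * exp(-rT) = 47.8500 * 0.99252805 = 47.49246742
C = P + S*exp(-qT) - K*exp(-rT)
C = 7.0932 + 42.87000000 - 47.49246742 = 2.4707
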